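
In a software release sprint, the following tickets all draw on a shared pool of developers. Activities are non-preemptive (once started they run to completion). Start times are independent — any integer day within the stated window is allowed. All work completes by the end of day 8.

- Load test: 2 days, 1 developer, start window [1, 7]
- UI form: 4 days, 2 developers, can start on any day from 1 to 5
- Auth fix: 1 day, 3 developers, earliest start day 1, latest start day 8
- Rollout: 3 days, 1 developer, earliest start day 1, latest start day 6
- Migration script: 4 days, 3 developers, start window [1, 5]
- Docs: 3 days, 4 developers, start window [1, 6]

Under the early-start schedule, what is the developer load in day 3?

10

At early start, day 3 has: UI form, Rollout, Migration script, Docs.
Demand: 2 + 1 + 3 + 4 = 10.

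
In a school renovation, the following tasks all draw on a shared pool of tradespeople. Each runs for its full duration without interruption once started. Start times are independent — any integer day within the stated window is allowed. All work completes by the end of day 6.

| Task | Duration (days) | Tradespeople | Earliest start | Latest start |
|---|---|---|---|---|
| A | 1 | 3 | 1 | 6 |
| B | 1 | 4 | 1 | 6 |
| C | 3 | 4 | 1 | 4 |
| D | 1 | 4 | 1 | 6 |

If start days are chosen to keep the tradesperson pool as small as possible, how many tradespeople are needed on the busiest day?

4

Early-start (A@1, B@1, C@1, D@1) gives peak 15: d1:15  d2:4  d3:4  d4:0  d5:0  d6:0.
Shift B→2, C→3, D→6.
Schedule A@1, B@2, C@3, D@6: d1:3  d2:4  d3:4  d4:4  d5:4  d6:4 — peak 4.
Total tradesperson-days = 23 over 6 days ⇒ peak ≥ ⌈23/6⌉ = 4, so 4 is optimal.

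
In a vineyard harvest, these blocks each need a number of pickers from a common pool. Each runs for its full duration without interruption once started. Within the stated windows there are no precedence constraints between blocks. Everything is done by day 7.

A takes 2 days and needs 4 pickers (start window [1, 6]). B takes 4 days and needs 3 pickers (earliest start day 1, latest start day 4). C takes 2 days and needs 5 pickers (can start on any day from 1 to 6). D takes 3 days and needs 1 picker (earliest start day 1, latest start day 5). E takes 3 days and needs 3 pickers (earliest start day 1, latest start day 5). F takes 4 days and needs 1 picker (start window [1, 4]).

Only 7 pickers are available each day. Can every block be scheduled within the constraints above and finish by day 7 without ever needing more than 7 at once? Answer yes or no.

yes

Schedule A@1, B@1, C@6, D@5, E@3, F@3: d1:7  d2:7  d3:7  d4:7  d5:5  d6:7  d7:6 — peak 7 ≤ 7.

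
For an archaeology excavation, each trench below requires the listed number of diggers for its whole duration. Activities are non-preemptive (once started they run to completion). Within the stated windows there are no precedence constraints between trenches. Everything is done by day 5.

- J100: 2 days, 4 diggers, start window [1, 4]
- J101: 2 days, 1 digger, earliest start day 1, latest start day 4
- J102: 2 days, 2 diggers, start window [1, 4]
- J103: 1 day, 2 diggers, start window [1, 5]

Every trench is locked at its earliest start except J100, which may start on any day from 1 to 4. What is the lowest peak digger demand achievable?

J100@1: d1:9  d2:7  d3:0  d4:0  d5:0 → peak 9
J100@2: d1:5  d2:7  d3:4  d4:0  d5:0 → peak 7
J100@3: d1:5  d2:3  d3:4  d4:4  d5:0 → peak 5
J100@4: d1:5  d2:3  d3:0  d4:4  d5:4 → peak 5
Best is J100@3, peak 5.

5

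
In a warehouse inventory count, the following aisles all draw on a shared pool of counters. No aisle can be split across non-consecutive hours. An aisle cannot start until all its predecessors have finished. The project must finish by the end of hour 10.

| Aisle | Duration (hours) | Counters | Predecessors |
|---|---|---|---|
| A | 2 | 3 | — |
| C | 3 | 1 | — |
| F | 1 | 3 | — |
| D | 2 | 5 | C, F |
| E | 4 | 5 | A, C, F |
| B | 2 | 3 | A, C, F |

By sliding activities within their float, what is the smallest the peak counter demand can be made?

8

Early-start (A@1, C@1, F@1, D@4, E@4, B@4) gives peak 13: h1:7  h2:4  h3:1  h4:13  h5:13  h6:5  h7:5  h8:0  h9:0  h10:0.
Shift E→6.
Schedule A@1, C@1, F@1, D@4, E@6, B@4: h1:7  h2:4  h3:1  h4:8  h5:8  h6:5  h7:5  h8:5  h9:5  h10:0 — peak 8.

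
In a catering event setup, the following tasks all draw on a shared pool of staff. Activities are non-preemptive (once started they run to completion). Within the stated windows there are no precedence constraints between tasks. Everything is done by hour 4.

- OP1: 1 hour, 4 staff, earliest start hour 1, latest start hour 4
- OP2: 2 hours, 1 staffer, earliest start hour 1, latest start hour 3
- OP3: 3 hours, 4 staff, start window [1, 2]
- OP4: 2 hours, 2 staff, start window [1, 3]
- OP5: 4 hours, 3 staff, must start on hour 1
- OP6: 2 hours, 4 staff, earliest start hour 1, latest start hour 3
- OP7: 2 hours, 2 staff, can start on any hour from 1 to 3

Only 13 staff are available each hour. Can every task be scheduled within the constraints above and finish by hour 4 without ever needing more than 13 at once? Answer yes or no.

yes

Schedule OP1@1, OP2@1, OP3@2, OP4@1, OP5@1, OP6@3, OP7@1: h1:12  h2:12  h3:11  h4:11 — peak 12 ≤ 13.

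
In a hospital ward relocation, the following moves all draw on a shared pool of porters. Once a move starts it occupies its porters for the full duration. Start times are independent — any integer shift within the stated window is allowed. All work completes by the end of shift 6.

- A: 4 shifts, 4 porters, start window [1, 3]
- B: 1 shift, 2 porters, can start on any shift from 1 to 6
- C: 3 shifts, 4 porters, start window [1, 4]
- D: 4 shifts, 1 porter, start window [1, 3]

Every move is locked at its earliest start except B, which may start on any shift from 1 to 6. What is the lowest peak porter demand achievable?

B@1: s1:11  s2:9  s3:9  s4:5  s5:0  s6:0 → peak 11
B@2: s1:9  s2:11  s3:9  s4:5  s5:0  s6:0 → peak 11
B@3: s1:9  s2:9  s3:11  s4:5  s5:0  s6:0 → peak 11
B@4: s1:9  s2:9  s3:9  s4:7  s5:0  s6:0 → peak 9
B@5: s1:9  s2:9  s3:9  s4:5  s5:2  s6:0 → peak 9
B@6: s1:9  s2:9  s3:9  s4:5  s5:0  s6:2 → peak 9
Best is B@4, peak 9.

9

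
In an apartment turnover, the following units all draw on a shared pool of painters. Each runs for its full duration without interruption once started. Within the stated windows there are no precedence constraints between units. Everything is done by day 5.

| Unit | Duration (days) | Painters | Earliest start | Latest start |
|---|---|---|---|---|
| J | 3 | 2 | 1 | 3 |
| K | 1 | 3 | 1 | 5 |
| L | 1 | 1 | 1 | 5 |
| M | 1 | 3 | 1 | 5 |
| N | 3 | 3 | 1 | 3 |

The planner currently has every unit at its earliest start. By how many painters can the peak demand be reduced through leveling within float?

Early-start peak: d1:12  d2:5  d3:5  d4:0  d5:0 ⇒ 12.
Leveled (J@1, K@1, L@4, M@2, N@3): d1:5  d2:5  d3:5  d4:4  d5:3 ⇒ 5.
Reduction 12 − 5 = 7.

7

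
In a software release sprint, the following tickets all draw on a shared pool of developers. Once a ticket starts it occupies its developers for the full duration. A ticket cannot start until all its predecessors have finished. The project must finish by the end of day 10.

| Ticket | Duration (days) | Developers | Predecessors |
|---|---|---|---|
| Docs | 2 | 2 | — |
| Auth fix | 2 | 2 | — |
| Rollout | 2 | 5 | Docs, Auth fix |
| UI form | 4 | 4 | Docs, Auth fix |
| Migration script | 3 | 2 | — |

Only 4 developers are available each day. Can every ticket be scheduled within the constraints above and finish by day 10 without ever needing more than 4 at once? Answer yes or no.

The minimum achievable peak is 5; 4 < 5, so no feasible schedule stays within the cap.

no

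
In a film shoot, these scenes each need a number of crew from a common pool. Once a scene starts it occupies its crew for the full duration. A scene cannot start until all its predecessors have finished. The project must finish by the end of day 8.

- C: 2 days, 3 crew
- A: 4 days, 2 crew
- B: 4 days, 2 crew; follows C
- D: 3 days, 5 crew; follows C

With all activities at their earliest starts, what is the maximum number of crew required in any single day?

9

Early-start schedule: C@1, A@1, B@3, D@3.
Load per day: day 1: 5, day 2: 5, day 3: 9, day 4: 9, day 5: 7, day 6: 2, day 7: 0, day 8: 0.
Peak is 9.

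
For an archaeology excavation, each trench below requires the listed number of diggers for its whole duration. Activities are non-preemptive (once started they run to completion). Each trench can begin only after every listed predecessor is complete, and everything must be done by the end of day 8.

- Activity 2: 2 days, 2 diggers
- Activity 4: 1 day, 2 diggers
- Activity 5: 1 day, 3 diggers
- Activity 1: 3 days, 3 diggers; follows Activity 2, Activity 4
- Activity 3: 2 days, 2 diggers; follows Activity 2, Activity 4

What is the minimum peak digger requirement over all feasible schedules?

4

Early-start (Activity 2@1, Activity 4@1, Activity 5@1, Activity 1@3, Activity 3@3) gives peak 7: d1:7  d2:2  d3:5  d4:5  d5:3  d6:0  d7:0  d8:0.
Shift Activity 5→3, Activity 1→4, Activity 3→7.
Schedule Activity 2@1, Activity 4@1, Activity 5@3, Activity 1@4, Activity 3@7: d1:4  d2:2  d3:3  d4:3  d5:3  d6:3  d7:2  d8:2 — peak 4.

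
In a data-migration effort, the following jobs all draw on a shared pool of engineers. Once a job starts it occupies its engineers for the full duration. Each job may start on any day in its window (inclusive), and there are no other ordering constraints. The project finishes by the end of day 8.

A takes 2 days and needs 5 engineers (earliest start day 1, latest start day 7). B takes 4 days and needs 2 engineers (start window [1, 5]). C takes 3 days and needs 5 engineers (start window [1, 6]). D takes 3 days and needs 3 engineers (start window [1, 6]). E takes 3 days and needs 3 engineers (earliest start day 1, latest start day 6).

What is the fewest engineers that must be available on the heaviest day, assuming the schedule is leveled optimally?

7

Early-start (A@1, B@1, C@1, D@1, E@1) gives peak 18: d1:18  d2:18  d3:13  d4:2  d5:0  d6:0  d7:0  d8:0.
Shift C→3, D→6, E→6.
Schedule A@1, B@1, C@3, D@6, E@6: d1:7  d2:7  d3:7  d4:7  d5:5  d6:6  d7:6  d8:6 — peak 7.
Total engineer-days = 51 over 8 days ⇒ peak ≥ ⌈51/8⌉ = 7, so 7 is optimal.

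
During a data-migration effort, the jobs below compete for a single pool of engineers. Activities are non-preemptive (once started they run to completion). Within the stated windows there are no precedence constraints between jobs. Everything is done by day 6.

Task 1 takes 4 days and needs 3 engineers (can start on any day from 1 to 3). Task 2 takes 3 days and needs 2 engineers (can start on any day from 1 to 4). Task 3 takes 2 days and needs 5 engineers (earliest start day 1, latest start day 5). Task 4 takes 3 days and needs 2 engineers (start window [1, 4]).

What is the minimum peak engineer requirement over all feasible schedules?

7

Early-start (Task 1@1, Task 2@1, Task 3@1, Task 4@1) gives peak 12: d1:12  d2:12  d3:7  d4:3  d5:0  d6:0.
Shift Task 3→5.
Schedule Task 1@1, Task 2@1, Task 3@5, Task 4@1: d1:7  d2:7  d3:7  d4:3  d5:5  d6:5 — peak 7.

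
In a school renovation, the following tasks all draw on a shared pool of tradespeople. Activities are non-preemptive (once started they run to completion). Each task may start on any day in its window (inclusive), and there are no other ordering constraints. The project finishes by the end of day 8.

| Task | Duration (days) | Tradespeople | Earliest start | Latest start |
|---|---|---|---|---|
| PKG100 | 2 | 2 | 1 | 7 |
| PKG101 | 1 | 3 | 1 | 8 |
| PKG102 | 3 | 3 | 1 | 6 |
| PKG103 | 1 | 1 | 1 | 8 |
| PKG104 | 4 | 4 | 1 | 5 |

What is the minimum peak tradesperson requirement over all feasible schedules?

5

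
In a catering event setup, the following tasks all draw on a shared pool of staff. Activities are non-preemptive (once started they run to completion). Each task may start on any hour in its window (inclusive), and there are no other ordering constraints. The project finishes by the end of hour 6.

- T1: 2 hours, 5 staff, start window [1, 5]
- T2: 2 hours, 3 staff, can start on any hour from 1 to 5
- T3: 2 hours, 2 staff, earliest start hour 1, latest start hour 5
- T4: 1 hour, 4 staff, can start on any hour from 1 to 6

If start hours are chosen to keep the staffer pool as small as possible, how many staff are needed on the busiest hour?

5

Early-start (T1@1, T2@1, T3@1, T4@1) gives peak 14: h1:14  h2:10  h3:0  h4:0  h5:0  h6:0.
Shift T2→3, T3→3, T4→5.
Schedule T1@1, T2@3, T3@3, T4@5: h1:5  h2:5  h3:5  h4:5  h5:4  h6:0 — peak 5.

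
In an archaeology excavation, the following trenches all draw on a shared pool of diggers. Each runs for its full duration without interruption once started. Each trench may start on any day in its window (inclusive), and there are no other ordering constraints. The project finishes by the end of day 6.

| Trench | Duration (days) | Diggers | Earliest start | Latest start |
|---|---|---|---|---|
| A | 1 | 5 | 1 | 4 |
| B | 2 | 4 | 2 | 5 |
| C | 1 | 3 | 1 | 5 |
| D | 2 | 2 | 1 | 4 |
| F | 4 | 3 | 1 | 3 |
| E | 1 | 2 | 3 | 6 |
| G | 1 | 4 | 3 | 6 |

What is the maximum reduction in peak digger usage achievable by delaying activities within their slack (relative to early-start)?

Early-start peak: d1:13  d2:9  d3:13  d4:3  d5:0  d6:0 ⇒ 13.
Leveled (A@1, B@2, C@2, D@4, F@3, E@4, G@6): d1:5  d2:7  d3:7  d4:7  d5:5  d6:7 ⇒ 7.
Reduction 13 − 7 = 6.

6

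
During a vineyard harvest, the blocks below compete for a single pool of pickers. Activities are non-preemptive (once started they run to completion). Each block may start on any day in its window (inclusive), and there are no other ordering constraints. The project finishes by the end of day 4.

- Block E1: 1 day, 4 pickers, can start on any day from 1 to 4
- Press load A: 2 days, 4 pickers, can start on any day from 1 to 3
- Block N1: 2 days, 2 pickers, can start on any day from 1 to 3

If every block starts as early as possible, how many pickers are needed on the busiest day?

Early-start schedule: Block E1@1, Press load A@1, Block N1@1.
Load per day: day 1: 10, day 2: 6, day 3: 0, day 4: 0.
Peak is 10.

10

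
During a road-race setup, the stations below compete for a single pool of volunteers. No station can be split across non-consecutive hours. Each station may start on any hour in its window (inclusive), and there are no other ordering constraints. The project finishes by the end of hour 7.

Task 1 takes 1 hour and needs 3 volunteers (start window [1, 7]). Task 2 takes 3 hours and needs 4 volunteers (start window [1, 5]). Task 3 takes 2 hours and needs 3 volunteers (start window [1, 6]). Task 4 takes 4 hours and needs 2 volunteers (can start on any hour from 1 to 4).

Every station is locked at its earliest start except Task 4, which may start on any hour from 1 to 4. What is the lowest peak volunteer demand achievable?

10

Task 4@1: h1:12  h2:9  h3:6  h4:2  h5:0  h6:0  h7:0 → peak 12
Task 4@2: h1:10  h2:9  h3:6  h4:2  h5:2  h6:0  h7:0 → peak 10
Task 4@3: h1:10  h2:7  h3:6  h4:2  h5:2  h6:2  h7:0 → peak 10
Task 4@4: h1:10  h2:7  h3:4  h4:2  h5:2  h6:2  h7:2 → peak 10
Best is Task 4@2, peak 10.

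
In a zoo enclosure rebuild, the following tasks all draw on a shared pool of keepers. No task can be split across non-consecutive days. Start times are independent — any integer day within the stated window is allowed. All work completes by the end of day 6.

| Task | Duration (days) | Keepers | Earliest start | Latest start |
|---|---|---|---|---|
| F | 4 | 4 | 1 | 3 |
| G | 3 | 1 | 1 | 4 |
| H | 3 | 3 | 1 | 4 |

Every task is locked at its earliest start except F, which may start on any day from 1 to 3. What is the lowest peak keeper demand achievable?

8

F@1: d1:8  d2:8  d3:8  d4:4  d5:0  d6:0 → peak 8
F@2: d1:4  d2:8  d3:8  d4:4  d5:4  d6:0 → peak 8
F@3: d1:4  d2:4  d3:8  d4:4  d5:4  d6:4 → peak 8
Best is F@1, peak 8.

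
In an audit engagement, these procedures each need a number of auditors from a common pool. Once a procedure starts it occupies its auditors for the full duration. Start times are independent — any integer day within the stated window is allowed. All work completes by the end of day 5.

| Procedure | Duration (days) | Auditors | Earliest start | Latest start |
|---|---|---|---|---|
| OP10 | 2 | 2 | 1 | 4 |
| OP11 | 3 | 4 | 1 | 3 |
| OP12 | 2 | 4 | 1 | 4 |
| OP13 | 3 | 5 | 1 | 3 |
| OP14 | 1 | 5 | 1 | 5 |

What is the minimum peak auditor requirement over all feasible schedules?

Early-start (OP10@1, OP11@1, OP12@1, OP13@1, OP14@1) gives peak 20: d1:20  d2:15  d3:9  d4:0  d5:0.
Shift OP13→3, OP14→4.
Schedule OP10@1, OP11@1, OP12@1, OP13@3, OP14@4: d1:10  d2:10  d3:9  d4:10  d5:5 — peak 10.

10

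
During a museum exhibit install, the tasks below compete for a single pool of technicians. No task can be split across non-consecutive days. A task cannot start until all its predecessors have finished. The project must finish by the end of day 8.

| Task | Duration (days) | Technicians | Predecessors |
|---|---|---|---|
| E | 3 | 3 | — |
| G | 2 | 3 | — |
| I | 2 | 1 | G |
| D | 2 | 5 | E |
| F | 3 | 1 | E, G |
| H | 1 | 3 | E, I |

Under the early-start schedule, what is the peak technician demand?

Early-start schedule: E@1, G@1, I@3, D@4, F@4, H@5.
Load per day: day 1: 6, day 2: 6, day 3: 4, day 4: 7, day 5: 9, day 6: 1, day 7: 0, day 8: 0.
Peak is 9.

9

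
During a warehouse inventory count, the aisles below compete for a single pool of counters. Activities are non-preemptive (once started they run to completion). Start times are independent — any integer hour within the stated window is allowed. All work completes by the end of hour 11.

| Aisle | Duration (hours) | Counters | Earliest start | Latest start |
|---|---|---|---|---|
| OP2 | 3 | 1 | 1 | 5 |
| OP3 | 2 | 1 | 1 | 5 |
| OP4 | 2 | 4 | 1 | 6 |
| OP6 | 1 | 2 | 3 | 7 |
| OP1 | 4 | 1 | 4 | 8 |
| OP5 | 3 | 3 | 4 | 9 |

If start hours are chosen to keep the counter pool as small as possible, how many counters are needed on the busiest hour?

Early-start (OP2@1, OP3@1, OP4@1, OP6@3, OP1@4, OP5@4) gives peak 6: h1:6  h2:6  h3:3  h4:4  h5:4  h6:4  h7:1  h8:0  h9:0  h10:0  h11:0.
Shift OP4→4, OP1→6, OP5→6.
Schedule OP2@1, OP3@1, OP4@4, OP6@3, OP1@6, OP5@6: h1:2  h2:2  h3:3  h4:4  h5:4  h6:4  h7:4  h8:4  h9:1  h10:0  h11:0 — peak 4.

4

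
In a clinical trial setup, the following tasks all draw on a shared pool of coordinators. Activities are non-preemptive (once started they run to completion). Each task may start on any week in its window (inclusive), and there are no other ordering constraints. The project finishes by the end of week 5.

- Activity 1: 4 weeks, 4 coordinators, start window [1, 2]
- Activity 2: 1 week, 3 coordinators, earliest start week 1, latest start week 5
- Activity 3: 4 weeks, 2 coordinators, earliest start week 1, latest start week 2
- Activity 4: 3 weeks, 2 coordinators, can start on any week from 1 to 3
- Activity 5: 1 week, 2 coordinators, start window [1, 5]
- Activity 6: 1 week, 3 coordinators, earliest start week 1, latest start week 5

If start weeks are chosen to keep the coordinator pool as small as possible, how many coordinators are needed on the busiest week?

Early-start (Activity 1@1, Activity 2@1, Activity 3@1, Activity 4@1, Activity 5@1, Activity 6@1) gives peak 16: w1:16  w2:8  w3:8  w4:6  w5:0.
Shift Activity 3→2, Activity 4→2, Activity 5→5, Activity 6→5.
Schedule Activity 1@1, Activity 2@1, Activity 3@2, Activity 4@2, Activity 5@5, Activity 6@5: w1:7  w2:8  w3:8  w4:8  w5:7 — peak 8.
Total coordinator-weeks = 38 over 5 weeks ⇒ peak ≥ ⌈38/5⌉ = 8, so 8 is optimal.

8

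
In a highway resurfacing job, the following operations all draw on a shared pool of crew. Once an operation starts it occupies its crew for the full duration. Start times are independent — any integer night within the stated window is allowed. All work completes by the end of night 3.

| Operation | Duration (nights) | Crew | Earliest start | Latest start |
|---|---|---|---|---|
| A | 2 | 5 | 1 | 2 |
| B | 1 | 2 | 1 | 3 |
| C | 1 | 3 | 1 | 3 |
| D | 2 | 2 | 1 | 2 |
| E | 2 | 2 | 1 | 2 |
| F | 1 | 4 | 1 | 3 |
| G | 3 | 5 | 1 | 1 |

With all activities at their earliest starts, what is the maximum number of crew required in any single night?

23

Early-start schedule: A@1, B@1, C@1, D@1, E@1, F@1, G@1.
Load per night: night 1: 23, night 2: 14, night 3: 5.
Peak is 23.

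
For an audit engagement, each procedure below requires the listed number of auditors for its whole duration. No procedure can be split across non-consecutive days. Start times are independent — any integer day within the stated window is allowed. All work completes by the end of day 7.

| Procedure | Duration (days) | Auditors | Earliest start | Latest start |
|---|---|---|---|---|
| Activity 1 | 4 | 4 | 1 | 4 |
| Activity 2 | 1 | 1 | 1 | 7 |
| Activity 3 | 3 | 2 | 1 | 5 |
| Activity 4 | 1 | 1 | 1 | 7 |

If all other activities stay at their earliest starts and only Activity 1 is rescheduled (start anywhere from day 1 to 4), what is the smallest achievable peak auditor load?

Activity 1@1: d1:8  d2:6  d3:6  d4:4  d5:0  d6:0  d7:0 → peak 8
Activity 1@2: d1:4  d2:6  d3:6  d4:4  d5:4  d6:0  d7:0 → peak 6
Activity 1@3: d1:4  d2:2  d3:6  d4:4  d5:4  d6:4  d7:0 → peak 6
Activity 1@4: d1:4  d2:2  d3:2  d4:4  d5:4  d6:4  d7:4 → peak 4
Best is Activity 1@4, peak 4.

4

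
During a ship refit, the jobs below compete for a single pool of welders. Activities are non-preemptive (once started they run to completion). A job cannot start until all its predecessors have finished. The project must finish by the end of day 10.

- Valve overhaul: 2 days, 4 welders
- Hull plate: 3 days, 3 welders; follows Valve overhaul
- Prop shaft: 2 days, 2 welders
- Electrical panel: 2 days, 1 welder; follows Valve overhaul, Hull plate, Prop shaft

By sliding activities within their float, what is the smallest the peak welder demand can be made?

Early-start (Valve overhaul@1, Hull plate@3, Prop shaft@1, Electrical panel@6) gives peak 6: d1:6  d2:6  d3:3  d4:3  d5:3  d6:1  d7:1  d8:0  d9:0  d10:0.
Shift Prop shaft→6, Electrical panel→8.
Schedule Valve overhaul@1, Hull plate@3, Prop shaft@6, Electrical panel@8: d1:4  d2:4  d3:3  d4:3  d5:3  d6:2  d7:2  d8:1  d9:1  d10:0 — peak 4.

4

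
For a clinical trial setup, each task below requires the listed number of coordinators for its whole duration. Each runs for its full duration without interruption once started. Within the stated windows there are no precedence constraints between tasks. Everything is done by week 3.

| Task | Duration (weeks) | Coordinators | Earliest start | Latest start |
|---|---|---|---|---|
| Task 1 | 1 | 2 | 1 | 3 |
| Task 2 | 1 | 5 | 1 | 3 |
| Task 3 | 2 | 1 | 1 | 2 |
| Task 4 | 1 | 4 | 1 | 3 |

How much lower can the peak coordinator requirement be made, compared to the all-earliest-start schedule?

Early-start peak: w1:12  w2:1  w3:0 ⇒ 12.
Leveled (Task 1@1, Task 2@3, Task 3@1, Task 4@2): w1:3  w2:5  w3:5 ⇒ 5.
Reduction 12 − 5 = 7.

7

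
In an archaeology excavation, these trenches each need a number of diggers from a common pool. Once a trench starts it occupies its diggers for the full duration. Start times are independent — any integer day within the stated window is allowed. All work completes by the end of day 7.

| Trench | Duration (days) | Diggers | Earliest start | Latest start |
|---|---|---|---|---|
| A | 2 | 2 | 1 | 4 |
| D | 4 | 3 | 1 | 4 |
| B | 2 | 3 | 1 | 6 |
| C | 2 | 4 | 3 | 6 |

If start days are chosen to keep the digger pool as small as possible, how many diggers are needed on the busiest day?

6

Early-start (A@1, D@1, B@1, C@3) gives peak 8: d1:8  d2:8  d3:7  d4:7  d5:0  d6:0  d7:0.
Shift B→3, C→5.
Schedule A@1, D@1, B@3, C@5: d1:5  d2:5  d3:6  d4:6  d5:4  d6:4  d7:0 — peak 6.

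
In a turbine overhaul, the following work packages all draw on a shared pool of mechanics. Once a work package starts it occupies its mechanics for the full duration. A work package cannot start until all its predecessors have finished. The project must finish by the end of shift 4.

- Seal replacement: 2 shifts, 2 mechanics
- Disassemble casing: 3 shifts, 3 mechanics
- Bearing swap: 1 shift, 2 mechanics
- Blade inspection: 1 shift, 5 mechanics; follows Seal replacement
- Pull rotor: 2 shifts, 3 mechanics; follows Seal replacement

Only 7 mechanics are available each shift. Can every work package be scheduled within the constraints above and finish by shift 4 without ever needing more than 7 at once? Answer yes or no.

no

The minimum achievable peak is 8; 7 < 8, so no feasible schedule stays within the cap.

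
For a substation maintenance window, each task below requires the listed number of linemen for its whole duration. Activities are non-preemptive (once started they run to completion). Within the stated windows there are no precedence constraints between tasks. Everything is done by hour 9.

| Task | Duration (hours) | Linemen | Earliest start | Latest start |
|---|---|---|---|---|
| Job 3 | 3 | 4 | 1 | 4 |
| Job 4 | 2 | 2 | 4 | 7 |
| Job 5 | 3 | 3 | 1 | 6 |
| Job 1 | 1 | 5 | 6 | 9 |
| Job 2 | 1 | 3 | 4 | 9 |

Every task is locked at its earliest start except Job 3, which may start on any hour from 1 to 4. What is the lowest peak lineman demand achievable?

Job 3@1: h1:7  h2:7  h3:7  h4:5  h5:2  h6:5  h7:0  h8:0  h9:0 → peak 7
Job 3@2: h1:3  h2:7  h3:7  h4:9  h5:2  h6:5  h7:0  h8:0  h9:0 → peak 9
Job 3@3: h1:3  h2:3  h3:7  h4:9  h5:6  h6:5  h7:0  h8:0  h9:0 → peak 9
Job 3@4: h1:3  h2:3  h3:3  h4:9  h5:6  h6:9  h7:0  h8:0  h9:0 → peak 9
Best is Job 3@1, peak 7.

7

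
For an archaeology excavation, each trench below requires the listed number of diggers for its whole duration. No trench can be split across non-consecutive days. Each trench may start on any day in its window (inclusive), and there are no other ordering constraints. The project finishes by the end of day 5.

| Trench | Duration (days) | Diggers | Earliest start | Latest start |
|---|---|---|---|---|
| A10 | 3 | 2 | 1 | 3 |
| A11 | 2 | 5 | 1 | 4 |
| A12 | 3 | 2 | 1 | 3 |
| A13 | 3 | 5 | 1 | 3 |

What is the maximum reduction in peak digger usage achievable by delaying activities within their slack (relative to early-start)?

5

Early-start peak: d1:14  d2:14  d3:9  d4:0  d5:0 ⇒ 14.
Leveled (A10@1, A11@1, A12@1, A13@3): d1:9  d2:9  d3:9  d4:5  d5:5 ⇒ 9.
Reduction 14 − 9 = 5.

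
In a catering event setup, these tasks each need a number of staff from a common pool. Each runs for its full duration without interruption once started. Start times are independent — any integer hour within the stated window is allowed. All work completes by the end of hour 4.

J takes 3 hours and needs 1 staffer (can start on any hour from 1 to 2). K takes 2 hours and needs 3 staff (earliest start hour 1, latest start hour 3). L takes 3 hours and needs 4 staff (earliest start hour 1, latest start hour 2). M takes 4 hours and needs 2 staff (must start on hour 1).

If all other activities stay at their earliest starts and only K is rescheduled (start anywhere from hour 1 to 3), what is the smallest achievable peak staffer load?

K@1: h1:10  h2:10  h3:7  h4:2 → peak 10
K@2: h1:7  h2:10  h3:10  h4:2 → peak 10
K@3: h1:7  h2:7  h3:10  h4:5 → peak 10
Best is K@1, peak 10.

10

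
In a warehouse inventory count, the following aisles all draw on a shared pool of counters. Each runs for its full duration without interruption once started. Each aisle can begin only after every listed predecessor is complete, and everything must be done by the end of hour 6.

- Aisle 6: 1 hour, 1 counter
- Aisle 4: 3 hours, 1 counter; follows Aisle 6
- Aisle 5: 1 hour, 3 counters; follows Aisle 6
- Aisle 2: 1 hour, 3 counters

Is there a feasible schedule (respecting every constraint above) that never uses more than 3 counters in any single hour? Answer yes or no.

Schedule Aisle 6@1, Aisle 4@2, Aisle 5@5, Aisle 2@6: h1:1  h2:1  h3:1  h4:1  h5:3  h6:3 — peak 3 ≤ 3.

yes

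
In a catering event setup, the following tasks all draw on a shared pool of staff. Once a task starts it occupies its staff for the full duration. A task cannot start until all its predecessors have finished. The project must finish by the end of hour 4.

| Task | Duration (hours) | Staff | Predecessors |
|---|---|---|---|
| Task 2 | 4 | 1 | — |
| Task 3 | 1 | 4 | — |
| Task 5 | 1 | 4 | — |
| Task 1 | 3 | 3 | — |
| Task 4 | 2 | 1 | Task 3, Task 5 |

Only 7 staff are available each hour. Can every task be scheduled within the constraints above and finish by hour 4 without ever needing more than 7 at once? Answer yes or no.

The minimum achievable peak is 8; 7 < 8, so no feasible schedule stays within the cap.

no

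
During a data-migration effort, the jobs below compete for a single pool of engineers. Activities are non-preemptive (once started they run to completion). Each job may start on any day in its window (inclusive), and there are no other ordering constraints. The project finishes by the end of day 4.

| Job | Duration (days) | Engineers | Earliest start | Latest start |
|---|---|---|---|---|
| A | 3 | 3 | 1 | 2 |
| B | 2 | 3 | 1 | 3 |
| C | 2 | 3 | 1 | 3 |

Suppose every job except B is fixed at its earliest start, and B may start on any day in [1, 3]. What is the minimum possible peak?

B@1: d1:9  d2:9  d3:3  d4:0 → peak 9
B@2: d1:6  d2:9  d3:6  d4:0 → peak 9
B@3: d1:6  d2:6  d3:6  d4:3 → peak 6
Best is B@3, peak 6.

6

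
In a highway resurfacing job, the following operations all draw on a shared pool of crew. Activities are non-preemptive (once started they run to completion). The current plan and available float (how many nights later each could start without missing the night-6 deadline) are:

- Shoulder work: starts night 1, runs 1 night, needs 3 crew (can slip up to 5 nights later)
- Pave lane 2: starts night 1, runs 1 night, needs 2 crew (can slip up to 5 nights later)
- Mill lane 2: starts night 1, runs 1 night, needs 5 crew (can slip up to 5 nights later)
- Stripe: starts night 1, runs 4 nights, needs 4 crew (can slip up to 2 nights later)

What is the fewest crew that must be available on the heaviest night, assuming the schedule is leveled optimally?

Early-start (Shoulder work@1, Pave lane 2@1, Mill lane 2@1, Stripe@1) gives peak 14: n1:14  n2:4  n3:4  n4:4  n5:0  n6:0.
Shift Mill lane 2→2, Stripe→3.
Schedule Shoulder work@1, Pave lane 2@1, Mill lane 2@2, Stripe@3: n1:5  n2:5  n3:4  n4:4  n5:4  n6:4 — peak 5.
Total crew member-nights = 26 over 6 nights ⇒ peak ≥ ⌈26/6⌉ = 5, so 5 is optimal.

5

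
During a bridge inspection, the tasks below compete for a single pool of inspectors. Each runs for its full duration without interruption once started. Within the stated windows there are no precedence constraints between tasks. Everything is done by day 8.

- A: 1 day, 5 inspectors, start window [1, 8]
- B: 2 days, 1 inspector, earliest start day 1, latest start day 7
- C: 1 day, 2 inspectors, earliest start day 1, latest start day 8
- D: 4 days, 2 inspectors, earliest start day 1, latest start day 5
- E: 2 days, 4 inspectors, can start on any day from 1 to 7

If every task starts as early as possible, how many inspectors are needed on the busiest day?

Early-start schedule: A@1, B@1, C@1, D@1, E@1.
Load per day: day 1: 14, day 2: 7, day 3: 2, day 4: 2, day 5: 0, day 6: 0, day 7: 0, day 8: 0.
Peak is 14.

14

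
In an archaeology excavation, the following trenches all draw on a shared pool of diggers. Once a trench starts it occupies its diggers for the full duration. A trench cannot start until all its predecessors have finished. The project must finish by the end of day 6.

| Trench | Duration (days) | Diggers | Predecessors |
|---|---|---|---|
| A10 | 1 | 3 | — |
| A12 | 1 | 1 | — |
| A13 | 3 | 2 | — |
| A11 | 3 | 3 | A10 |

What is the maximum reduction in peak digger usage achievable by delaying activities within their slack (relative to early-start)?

Early-start peak: d1:6  d2:5  d3:5  d4:3  d5:0  d6:0 ⇒ 6.
Leveled (A10@1, A12@1, A13@2, A11@2): d1:4  d2:5  d3:5  d4:5  d5:0  d6:0 ⇒ 5.
Reduction 6 − 5 = 1.

1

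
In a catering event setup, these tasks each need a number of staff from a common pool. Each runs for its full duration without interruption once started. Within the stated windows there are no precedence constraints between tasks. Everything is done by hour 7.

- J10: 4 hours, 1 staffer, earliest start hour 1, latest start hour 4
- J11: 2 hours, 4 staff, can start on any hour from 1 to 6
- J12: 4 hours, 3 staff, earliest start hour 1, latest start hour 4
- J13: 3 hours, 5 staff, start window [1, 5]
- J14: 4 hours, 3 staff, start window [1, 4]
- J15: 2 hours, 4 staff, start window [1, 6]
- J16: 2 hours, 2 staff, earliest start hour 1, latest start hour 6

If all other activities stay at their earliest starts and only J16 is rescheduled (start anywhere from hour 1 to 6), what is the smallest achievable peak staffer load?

J16@1: h1:22  h2:22  h3:12  h4:7  h5:0  h6:0  h7:0 → peak 22
J16@2: h1:20  h2:22  h3:14  h4:7  h5:0  h6:0  h7:0 → peak 22
J16@3: h1:20  h2:20  h3:14  h4:9  h5:0  h6:0  h7:0 → peak 20
J16@4: h1:20  h2:20  h3:12  h4:9  h5:2  h6:0  h7:0 → peak 20
J16@5: h1:20  h2:20  h3:12  h4:7  h5:2  h6:2  h7:0 → peak 20
J16@6: h1:20  h2:20  h3:12  h4:7  h5:0  h6:2  h7:2 → peak 20
Best is J16@3, peak 20.

20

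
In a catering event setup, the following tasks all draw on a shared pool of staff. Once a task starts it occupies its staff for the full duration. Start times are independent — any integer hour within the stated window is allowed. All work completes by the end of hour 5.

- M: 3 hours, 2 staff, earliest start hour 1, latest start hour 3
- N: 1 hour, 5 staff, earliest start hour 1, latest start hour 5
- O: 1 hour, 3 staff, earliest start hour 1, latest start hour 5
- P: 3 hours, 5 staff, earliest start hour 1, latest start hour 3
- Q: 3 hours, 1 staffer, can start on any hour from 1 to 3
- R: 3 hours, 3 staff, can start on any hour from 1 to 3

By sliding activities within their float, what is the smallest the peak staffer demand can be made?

Early-start (M@1, N@1, O@1, P@1, Q@1, R@1) gives peak 19: h1:19  h2:11  h3:11  h4:0  h5:0.
Shift P→2, R→2.
Schedule M@1, N@1, O@1, P@2, Q@1, R@2: h1:11  h2:11  h3:11  h4:8  h5:0 — peak 11.

11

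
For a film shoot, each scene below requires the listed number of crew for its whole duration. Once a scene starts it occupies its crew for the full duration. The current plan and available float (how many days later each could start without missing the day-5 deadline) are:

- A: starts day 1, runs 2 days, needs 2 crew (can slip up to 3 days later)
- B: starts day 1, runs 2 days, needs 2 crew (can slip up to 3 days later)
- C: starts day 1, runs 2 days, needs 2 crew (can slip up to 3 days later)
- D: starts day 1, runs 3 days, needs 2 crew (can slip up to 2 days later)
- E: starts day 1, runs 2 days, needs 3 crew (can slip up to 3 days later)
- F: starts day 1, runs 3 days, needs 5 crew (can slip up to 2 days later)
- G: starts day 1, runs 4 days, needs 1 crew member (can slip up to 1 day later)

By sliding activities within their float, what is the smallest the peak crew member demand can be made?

9

Early-start (A@1, B@1, C@1, D@1, E@1, F@1, G@1) gives peak 17: d1:17  d2:17  d3:8  d4:1  d5:0.
Shift E→4, F→3.
Schedule A@1, B@1, C@1, D@1, E@4, F@3, G@1: d1:9  d2:9  d3:8  d4:9  d5:8 — peak 9.
Total crew member-days = 43 over 5 days ⇒ peak ≥ ⌈43/5⌉ = 9, so 9 is optimal.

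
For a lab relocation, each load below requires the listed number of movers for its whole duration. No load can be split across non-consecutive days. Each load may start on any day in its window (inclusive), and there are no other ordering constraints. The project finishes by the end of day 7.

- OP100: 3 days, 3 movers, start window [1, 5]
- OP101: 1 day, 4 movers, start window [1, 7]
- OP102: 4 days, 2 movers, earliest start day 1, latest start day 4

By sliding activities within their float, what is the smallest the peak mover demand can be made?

5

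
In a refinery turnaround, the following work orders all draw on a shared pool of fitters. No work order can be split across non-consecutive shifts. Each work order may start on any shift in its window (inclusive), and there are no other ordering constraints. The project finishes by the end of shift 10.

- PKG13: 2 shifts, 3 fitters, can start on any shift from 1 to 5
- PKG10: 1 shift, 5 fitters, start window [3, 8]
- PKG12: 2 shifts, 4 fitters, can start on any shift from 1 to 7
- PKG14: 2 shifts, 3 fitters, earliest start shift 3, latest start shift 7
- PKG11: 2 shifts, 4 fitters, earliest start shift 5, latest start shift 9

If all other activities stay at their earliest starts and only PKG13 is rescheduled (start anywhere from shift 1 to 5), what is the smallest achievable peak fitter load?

8

PKG13@1: s1:7  s2:7  s3:8  s4:3  s5:4  s6:4  s7:0  s8:0  s9:0  s10:0 → peak 8
PKG13@2: s1:4  s2:7  s3:11  s4:3  s5:4  s6:4  s7:0  s8:0  s9:0  s10:0 → peak 11
PKG13@3: s1:4  s2:4  s3:11  s4:6  s5:4  s6:4  s7:0  s8:0  s9:0  s10:0 → peak 11
PKG13@4: s1:4  s2:4  s3:8  s4:6  s5:7  s6:4  s7:0  s8:0  s9:0  s10:0 → peak 8
PKG13@5: s1:4  s2:4  s3:8  s4:3  s5:7  s6:7  s7:0  s8:0  s9:0  s10:0 → peak 8
Best is PKG13@1, peak 8.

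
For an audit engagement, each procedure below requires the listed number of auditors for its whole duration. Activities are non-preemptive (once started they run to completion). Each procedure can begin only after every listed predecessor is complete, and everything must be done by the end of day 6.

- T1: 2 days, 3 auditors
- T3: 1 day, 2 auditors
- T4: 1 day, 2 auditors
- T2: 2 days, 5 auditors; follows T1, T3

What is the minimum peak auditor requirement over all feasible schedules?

Early-start (T1@1, T3@1, T4@1, T2@3) gives peak 7: d1:7  d2:3  d3:5  d4:5  d5:0  d6:0.
Shift T4→2.
Schedule T1@1, T3@1, T4@2, T2@3: d1:5  d2:5  d3:5  d4:5  d5:0  d6:0 — peak 5.

5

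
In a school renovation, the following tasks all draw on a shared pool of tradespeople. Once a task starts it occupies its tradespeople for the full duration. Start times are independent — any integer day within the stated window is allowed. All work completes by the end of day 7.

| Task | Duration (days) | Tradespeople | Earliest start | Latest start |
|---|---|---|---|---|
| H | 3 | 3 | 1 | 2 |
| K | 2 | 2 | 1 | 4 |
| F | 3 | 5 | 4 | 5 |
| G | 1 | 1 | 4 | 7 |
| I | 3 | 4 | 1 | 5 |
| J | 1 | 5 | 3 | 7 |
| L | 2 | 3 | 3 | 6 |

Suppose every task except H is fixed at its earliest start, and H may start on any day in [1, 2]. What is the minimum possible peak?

15

H@1: d1:9  d2:9  d3:15  d4:9  d5:5  d6:5  d7:0 → peak 15
H@2: d1:6  d2:9  d3:15  d4:12  d5:5  d6:5  d7:0 → peak 15
Best is H@1, peak 15.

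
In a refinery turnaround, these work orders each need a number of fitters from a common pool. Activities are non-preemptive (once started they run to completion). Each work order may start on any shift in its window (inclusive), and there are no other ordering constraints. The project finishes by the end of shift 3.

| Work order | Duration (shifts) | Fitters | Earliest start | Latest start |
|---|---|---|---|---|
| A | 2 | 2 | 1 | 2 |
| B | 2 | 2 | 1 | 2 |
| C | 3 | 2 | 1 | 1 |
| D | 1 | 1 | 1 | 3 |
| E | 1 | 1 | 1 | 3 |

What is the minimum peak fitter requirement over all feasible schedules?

6

Early-start (A@1, B@1, C@1, D@1, E@1) gives peak 8: s1:8  s2:6  s3:2.
Shift D→3, E→3.
Schedule A@1, B@1, C@1, D@3, E@3: s1:6  s2:6  s3:4 — peak 6.
Total fitter-shifts = 16 over 3 shifts ⇒ peak ≥ ⌈16/3⌉ = 6, so 6 is optimal.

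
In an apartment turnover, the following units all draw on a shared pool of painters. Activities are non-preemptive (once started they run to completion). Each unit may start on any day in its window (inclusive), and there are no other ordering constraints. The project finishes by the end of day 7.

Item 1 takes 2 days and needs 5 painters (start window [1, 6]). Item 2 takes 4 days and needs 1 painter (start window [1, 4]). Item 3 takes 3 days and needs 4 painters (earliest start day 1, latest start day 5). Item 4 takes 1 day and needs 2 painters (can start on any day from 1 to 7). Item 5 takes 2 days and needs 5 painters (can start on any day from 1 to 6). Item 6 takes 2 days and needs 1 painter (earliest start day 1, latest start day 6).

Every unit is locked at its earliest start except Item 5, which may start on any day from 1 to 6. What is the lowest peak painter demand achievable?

Item 5@1: d1:18  d2:16  d3:5  d4:1  d5:0  d6:0  d7:0 → peak 18
Item 5@2: d1:13  d2:16  d3:10  d4:1  d5:0  d6:0  d7:0 → peak 16
Item 5@3: d1:13  d2:11  d3:10  d4:6  d5:0  d6:0  d7:0 → peak 13
Item 5@4: d1:13  d2:11  d3:5  d4:6  d5:5  d6:0  d7:0 → peak 13
Item 5@5: d1:13  d2:11  d3:5  d4:1  d5:5  d6:5  d7:0 → peak 13
Item 5@6: d1:13  d2:11  d3:5  d4:1  d5:0  d6:5  d7:5 → peak 13
Best is Item 5@3, peak 13.

13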